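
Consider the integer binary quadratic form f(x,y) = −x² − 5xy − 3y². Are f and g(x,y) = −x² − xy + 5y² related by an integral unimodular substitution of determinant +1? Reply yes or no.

D₁ = 13, D₂ = 21
discriminants differ ⇒ not SL₂(ℤ)-equivalent

no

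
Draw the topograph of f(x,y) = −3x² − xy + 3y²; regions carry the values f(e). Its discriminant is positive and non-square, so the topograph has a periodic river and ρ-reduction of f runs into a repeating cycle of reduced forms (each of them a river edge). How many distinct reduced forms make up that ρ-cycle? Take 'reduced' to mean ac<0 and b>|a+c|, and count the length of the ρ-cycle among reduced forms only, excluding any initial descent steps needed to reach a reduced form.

D = 37, ⌊√D⌋ = 6
descent: ρ → (3,1,-3)  [lands on river]
river: ρ → (-3,5,1)
river: ρ → (1,5,-3)
river: ρ → (-3,1,3)
river: ρ → (3,5,-1)
river: ρ → (-1,5,3)
ρ-cycle length = 6 (tail of 1 descent step not counted)

6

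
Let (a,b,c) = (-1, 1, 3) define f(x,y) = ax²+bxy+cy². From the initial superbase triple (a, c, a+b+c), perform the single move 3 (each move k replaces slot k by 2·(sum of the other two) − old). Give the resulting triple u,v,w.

start (-1,3,3) = (f(1,0),f(0,1),f(1,1))
replace slot 3: 2·((-1)+3) − 3 = 1 → (-1,3,1)

-1,3,1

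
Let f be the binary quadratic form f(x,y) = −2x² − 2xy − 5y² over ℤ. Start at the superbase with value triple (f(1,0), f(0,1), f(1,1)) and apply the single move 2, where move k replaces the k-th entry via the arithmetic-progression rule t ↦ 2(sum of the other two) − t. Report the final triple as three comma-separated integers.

start (-2,-5,-9) = (f(1,0),f(0,1),f(1,1))
replace slot 2: 2·((-2)+(-9)) − (-5) = -17 → (-2,-17,-9)

-2,-17,-9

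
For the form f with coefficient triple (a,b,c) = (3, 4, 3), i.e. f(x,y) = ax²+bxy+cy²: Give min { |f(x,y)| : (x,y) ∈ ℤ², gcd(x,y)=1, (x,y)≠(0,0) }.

translate: b→-2 (≡4 mod 6), so (3,4,3)→(3,-2,2)
flip: (3,-2,2)→(2,2,3)
reduced (well bottom): (2,2,3) with a≤c, −a<b≤a
well minimum = a = 2

2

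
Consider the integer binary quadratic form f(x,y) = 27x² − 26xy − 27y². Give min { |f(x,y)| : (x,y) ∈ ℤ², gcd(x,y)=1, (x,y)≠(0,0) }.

descent: ρ → (-27,26,27)  [lands on river]
river: ρ → (27,28,-26)
river: ρ → (-26,24,29)
river: ρ → (29,34,-21)
river: ρ → (-21,50,13)
river: ρ → (13,54,-13)
river: ρ → (-13,50,21)
river: ρ → (21,34,-29)
river: ρ → (-29,24,26)
river: ρ → (26,28,-27)
closes: descent 1, river 10
min |a| on river = 13

13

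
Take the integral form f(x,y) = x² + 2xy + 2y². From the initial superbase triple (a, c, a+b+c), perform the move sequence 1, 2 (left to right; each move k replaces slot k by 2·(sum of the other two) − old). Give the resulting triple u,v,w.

start (1,2,5) = (f(1,0),f(0,1),f(1,1))
replace slot 1: 2·(2+5) − 1 = 13 → (13,2,5)
replace slot 2: 2·(13+5) − 2 = 34 → (13,34,5)

13,34,5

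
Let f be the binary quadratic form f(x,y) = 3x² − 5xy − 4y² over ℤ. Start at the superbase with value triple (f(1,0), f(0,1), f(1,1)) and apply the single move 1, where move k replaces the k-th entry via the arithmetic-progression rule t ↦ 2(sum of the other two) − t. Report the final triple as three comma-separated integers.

start (3,-4,-6) = (f(1,0),f(0,1),f(1,1))
replace slot 1: 2·((-4)+(-6)) − 3 = -23 → (-23,-4,-6)

-23,-4,-6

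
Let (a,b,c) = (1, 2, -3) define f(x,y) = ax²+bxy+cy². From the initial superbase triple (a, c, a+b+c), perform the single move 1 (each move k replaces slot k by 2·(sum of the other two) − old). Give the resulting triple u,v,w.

start (1,-3,0) = (f(1,0),f(0,1),f(1,1))
replace slot 1: 2·((-3)+0) − 1 = -7 → (-7,-3,0)

-7,-3,0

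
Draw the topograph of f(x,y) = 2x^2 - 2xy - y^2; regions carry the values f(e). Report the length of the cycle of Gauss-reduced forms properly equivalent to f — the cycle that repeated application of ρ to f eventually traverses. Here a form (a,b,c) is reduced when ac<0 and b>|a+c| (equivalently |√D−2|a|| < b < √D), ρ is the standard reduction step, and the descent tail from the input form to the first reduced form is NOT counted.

D = 12, ⌊√D⌋ = 3
descent: ρ → (-1,2,2)  [lands on river]
river: ρ → (2,2,-1)
ρ-cycle length = 2 (tail of 1 descent step not counted)

2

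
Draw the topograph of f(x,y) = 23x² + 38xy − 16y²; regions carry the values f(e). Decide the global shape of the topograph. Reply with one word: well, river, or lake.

D = b²−4ac = 38² − 4·23·(-16) = 2916
D = 54² is a perfect square ⇒ form factors over ℤ ⇒ lakes

lake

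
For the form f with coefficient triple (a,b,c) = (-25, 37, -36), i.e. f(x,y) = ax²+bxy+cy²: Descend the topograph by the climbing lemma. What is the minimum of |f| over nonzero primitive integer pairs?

translate: b→13 (≡-37 mod 50), so (25,-37,36)→(25,13,24)
flip: (25,13,24)→(24,-13,25)
reduced (well bottom): (24,-13,25) with a≤c, −a<b≤a
well minimum |f| = |-24| = 24 (negative-definite)

24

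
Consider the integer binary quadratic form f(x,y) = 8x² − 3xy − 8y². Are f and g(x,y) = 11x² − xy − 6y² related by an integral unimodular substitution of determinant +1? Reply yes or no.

D₁ = 265, D₂ = 265
river cycle of f (length 18): (-8, 3, 8), (8, 13, -3), (-3, 11, 12), (12, 13, -2), (-2, 15, 5), (5, 15, -2), (-2, 13, 12), (12, 11, -3), (-3, 13, 8), (8, 3, -8), … (8 more)
river cycle of g (length 22): (-6, 13, 4), (4, 11, -9), (-9, 7, 6), (6, 5, -10), (-10, 15, 1), (1, 15, -10), (-10, 5, 6), (6, 7, -9), (-9, 11, 4), (4, 13, -6), … (12 more)
cycles differ ⇒ inequivalent

no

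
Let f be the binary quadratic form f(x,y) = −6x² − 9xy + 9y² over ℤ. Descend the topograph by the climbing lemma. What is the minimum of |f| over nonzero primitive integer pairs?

descent: ρ → (9,9,-6)  [lands on river]
river: ρ → (-6,15,3)
river: ρ → (3,15,-6)
river: ρ → (-6,9,9)
closes: descent 1, river 4
min |a| on river = 3

3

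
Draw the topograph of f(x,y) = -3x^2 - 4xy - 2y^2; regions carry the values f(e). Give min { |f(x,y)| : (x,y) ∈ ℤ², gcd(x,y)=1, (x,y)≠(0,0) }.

translate: b→-2 (≡4 mod 6), so (3,4,2)→(3,-2,1)
flip: (3,-2,1)→(1,2,3)
translate: b→0 (≡2 mod 2), so (1,2,3)→(1,0,2)
reduced (well bottom): (1,0,2) with a≤c, −a<b≤a
well minimum |f| = |-1| = 1 (negative-definite)

1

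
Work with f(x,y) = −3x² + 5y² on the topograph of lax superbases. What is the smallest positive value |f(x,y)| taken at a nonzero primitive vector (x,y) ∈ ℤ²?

descent: ρ → (5,0,-3)
descent: ρ → (-3,6,2)  [lands on river]
river: ρ → (2,6,-3)
closes: descent 2, river 2
min |a| on river = 2

2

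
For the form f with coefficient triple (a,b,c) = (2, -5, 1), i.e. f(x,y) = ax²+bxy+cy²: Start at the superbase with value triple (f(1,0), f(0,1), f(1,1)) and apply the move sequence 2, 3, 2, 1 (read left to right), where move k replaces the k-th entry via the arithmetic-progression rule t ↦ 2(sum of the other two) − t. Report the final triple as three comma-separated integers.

start (2,1,-2) = (f(1,0),f(0,1),f(1,1))
replace slot 2: 2·(2+(-2)) − 1 = -1 → (2,-1,-2)
replace slot 3: 2·(2+(-1)) − (-2) = 4 → (2,-1,4)
replace slot 2: 2·(2+4) − (-1) = 13 → (2,13,4)
replace slot 1: 2·(13+4) − 2 = 32 → (32,13,4)

32,13,4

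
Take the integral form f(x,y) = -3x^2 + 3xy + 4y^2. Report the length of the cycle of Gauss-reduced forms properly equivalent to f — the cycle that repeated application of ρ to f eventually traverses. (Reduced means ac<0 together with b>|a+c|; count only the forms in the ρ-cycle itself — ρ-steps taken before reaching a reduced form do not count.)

D = 57, ⌊√D⌋ = 7
river: ρ → (4,5,-2)
river: ρ → (-2,7,1)
river: ρ → (1,7,-2)
river: ρ → (-2,5,4)
river: ρ → (4,3,-3)
river: ρ → (-3,3,4)
ρ-cycle length = 6 (tail of 0 descent steps not counted)

6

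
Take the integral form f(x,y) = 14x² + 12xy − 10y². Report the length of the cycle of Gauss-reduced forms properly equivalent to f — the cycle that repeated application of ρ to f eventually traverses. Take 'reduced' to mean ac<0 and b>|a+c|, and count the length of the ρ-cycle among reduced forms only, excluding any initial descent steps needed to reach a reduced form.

D = 704, ⌊√D⌋ = 26
river: ρ → (-10,8,16)
river: ρ → (16,24,-2)
river: ρ → (-2,24,16)
river: ρ → (16,8,-10)
river: ρ → (-10,12,14)
river: ρ → (14,16,-8)
river: ρ → (-8,16,14)
river: ρ → (14,12,-10)
ρ-cycle length = 8 (tail of 0 descent steps not counted)

8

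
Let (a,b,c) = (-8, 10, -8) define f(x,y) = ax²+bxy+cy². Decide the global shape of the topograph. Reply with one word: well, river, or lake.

D = b²−4ac = 10² − 4·(-8)·(-8) = -156
D < 0 ⇒ definite ⇒ every region one sign ⇒ single well

well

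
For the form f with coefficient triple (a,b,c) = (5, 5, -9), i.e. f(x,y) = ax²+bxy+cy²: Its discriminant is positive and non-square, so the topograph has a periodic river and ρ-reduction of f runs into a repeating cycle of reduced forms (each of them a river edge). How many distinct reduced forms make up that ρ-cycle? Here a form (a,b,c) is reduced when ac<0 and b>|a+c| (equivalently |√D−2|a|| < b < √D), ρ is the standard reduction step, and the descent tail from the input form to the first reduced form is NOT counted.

D = 205, ⌊√D⌋ = 14
river: ρ → (-9,13,1)
river: ρ → (1,13,-9)
river: ρ → (-9,5,5)
river: ρ → (5,5,-9)
ρ-cycle length = 4 (tail of 0 descent steps not counted)

4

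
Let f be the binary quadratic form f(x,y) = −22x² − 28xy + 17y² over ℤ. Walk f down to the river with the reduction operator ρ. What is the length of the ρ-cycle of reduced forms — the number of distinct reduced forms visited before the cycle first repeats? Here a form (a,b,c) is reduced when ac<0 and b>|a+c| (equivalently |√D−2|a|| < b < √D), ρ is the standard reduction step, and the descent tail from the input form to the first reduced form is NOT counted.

D = 2280, ⌊√D⌋ = 47
descent: ρ → (17,28,-22)  [lands on river]
river: ρ → (-22,16,23)
river: ρ → (23,30,-15)
river: ρ → (-15,30,23)
river: ρ → (23,16,-22)
river: ρ → (-22,28,17)
river: ρ → (17,40,-10)
river: ρ → (-10,40,17)
ρ-cycle length = 8 (tail of 1 descent step not counted)

8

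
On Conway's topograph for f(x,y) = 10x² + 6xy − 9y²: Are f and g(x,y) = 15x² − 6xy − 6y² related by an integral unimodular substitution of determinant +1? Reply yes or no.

D₁ = 396, D₂ = 396
river cycle of f (length 4): (-9, 12, 7), (7, 16, -5), (-5, 14, 10), (10, 6, -9)
river cycle of g (length 2): (-6, 18, 3), (3, 18, -6)
cycles differ ⇒ inequivalent

no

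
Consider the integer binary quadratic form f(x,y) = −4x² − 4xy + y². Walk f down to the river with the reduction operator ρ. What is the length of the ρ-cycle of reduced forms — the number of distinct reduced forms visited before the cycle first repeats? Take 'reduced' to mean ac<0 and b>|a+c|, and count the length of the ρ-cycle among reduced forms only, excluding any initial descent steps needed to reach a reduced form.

D = 32, ⌊√D⌋ = 5
descent: ρ → (1,4,-4)  [lands on river]
river: ρ → (-4,4,1)
ρ-cycle length = 2 (tail of 1 descent step not counted)

2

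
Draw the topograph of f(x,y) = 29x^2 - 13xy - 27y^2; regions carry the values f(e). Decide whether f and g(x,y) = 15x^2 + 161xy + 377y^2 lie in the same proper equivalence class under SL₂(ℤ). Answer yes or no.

D₁ = 3301, D₂ = 3301
river cycle of f (length 78): (-27, 13, 29), (29, 45, -11), (-11, 43, 33), (33, 23, -21), (-21, 19, 35), (35, 51, -5), (-5, 49, 45), (45, 41, -9), (-9, 49, 25), (25, 51, -7), … (68 more)
river cycle of g (length 78): (15, 41, -27), (-27, 13, 29), (29, 45, -11), (-11, 43, 33), (33, 23, -21), (-21, 19, 35), (35, 51, -5), (-5, 49, 45), (45, 41, -9), (-9, 49, 25), … (68 more)
cycles coincide ⇒ equivalent

yes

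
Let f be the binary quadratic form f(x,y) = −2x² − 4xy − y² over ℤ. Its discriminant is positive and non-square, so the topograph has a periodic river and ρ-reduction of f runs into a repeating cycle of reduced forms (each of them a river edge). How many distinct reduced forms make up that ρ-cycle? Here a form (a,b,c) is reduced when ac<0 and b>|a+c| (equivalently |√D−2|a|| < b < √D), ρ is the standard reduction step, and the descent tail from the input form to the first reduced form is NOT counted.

D = 8, ⌊√D⌋ = 2
descent: ρ → (-1,2,1)  [lands on river]
river: ρ → (1,2,-1)
ρ-cycle length = 2 (tail of 1 descent step not counted)

2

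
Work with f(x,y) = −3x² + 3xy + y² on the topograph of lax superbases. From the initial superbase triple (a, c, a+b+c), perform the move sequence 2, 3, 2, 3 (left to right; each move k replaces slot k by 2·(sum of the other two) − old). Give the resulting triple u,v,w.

start (-3,1,1) = (f(1,0),f(0,1),f(1,1))
replace slot 2: 2·((-3)+1) − 1 = -5 → (-3,-5,1)
replace slot 3: 2·((-3)+(-5)) − 1 = -17 → (-3,-5,-17)
replace slot 2: 2·((-3)+(-17)) − (-5) = -35 → (-3,-35,-17)
replace slot 3: 2·((-3)+(-35)) − (-17) = -59 → (-3,-35,-59)

-3,-35,-59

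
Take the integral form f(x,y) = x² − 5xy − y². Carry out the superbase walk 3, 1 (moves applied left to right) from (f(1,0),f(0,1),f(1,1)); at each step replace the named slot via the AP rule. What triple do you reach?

start (1,-1,-5) = (f(1,0),f(0,1),f(1,1))
replace slot 3: 2·(1+(-1)) − (-5) = 5 → (1,-1,5)
replace slot 1: 2·((-1)+5) − 1 = 7 → (7,-1,5)

7,-1,5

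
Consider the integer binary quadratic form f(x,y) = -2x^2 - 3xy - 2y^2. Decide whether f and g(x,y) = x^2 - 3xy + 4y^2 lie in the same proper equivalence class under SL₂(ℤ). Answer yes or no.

D₁ = -7, D₂ = -7
f is negative-definite; reduce −f:
−f: translate: b→-1 (≡3 mod 4), so (2,3,2)→(2,-1,1)
−f: flip: (2,-1,1)→(1,1,2)
−f: reduced (well bottom): (1,1,2) with a≤c, −a<b≤a
flip sign back: reduced form of f is (-1,-1,-2)
g: translate: b→1 (≡-3 mod 2), so (1,-3,4)→(1,1,2)
g: reduced (well bottom): (1,1,2) with a≤c, −a<b≤a
reduced forms (-1, -1, -2) vs (1, 1, 2) ⇒ inequivalent

no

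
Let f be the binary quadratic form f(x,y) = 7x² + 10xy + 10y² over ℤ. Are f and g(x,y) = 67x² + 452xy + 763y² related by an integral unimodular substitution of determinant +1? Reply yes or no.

D₁ = -180, D₂ = -180
f: translate: b→-4 (≡10 mod 14), so (7,10,10)→(7,-4,7)
f: flip: (7,-4,7)→(7,4,7)
f: reduced (well bottom): (7,4,7) with a≤c, −a<b≤a
g: translate: b→50 (≡452 mod 134), so (67,452,763)→(67,50,10)
g: flip: (67,50,10)→(10,-50,67)
g: translate: b→10 (≡-50 mod 20), so (10,-50,67)→(10,10,7)
g: flip: (10,10,7)→(7,-10,10)
g: translate: b→4 (≡-10 mod 14), so (7,-10,10)→(7,4,7)
g: reduced (well bottom): (7,4,7) with a≤c, −a<b≤a
reduced forms (7, 4, 7) vs (7, 4, 7) ⇒ equivalent

yes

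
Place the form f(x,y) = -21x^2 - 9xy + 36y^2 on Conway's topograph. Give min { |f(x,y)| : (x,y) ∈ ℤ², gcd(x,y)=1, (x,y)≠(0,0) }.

descent: ρ → (36,9,-21)
descent: ρ → (-21,33,24)  [lands on river]
river: ρ → (24,15,-30)
river: ρ → (-30,45,9)
river: ρ → (9,45,-30)
river: ρ → (-30,15,24)
river: ρ → (24,33,-21)
river: ρ → (-21,51,6)
river: ρ → (6,45,-45)
river: ρ → (-45,45,6)
river: ρ → (6,51,-21)
closes: descent 2, river 10
min |a| on river = 6

6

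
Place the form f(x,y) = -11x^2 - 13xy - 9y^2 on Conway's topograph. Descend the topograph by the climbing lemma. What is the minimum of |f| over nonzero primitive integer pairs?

translate: b→-9 (≡13 mod 22), so (11,13,9)→(11,-9,7)
flip: (11,-9,7)→(7,9,11)
translate: b→-5 (≡9 mod 14), so (7,9,11)→(7,-5,9)
reduced (well bottom): (7,-5,9) with a≤c, −a<b≤a
well minimum |f| = |-7| = 7 (negative-definite)

7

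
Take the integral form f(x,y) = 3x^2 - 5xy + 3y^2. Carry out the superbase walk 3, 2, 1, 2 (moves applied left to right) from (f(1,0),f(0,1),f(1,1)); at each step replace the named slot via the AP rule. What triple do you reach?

start (3,3,1) = (f(1,0),f(0,1),f(1,1))
replace slot 3: 2·(3+3) − 1 = 11 → (3,3,11)
replace slot 2: 2·(3+11) − 3 = 25 → (3,25,11)
replace slot 1: 2·(25+11) − 3 = 69 → (69,25,11)
replace slot 2: 2·(69+11) − 25 = 135 → (69,135,11)

69,135,11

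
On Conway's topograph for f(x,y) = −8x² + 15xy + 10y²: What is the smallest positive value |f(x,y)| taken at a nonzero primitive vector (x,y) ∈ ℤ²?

river: ρ → (10,5,-13)
river: ρ → (-13,21,2)
river: ρ → (2,23,-2)
river: ρ → (-2,21,13)
river: ρ → (13,5,-10)
river: ρ → (-10,15,8)
river: ρ → (8,17,-8)
river: ρ → (-8,15,10)
closes: descent 0, river 8
min |a| on river = 2

2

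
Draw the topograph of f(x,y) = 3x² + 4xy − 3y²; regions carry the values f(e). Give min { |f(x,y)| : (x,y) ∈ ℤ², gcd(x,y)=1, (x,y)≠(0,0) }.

river: ρ → (-3,2,4)
river: ρ → (4,6,-1)
river: ρ → (-1,6,4)
river: ρ → (4,2,-3)
river: ρ → (-3,4,3)
river: ρ → (3,2,-4)
river: ρ → (-4,6,1)
river: ρ → (1,6,-4)
river: ρ → (-4,2,3)
river: ρ → (3,4,-3)
closes: descent 0, river 10
min |a| on river = 1

1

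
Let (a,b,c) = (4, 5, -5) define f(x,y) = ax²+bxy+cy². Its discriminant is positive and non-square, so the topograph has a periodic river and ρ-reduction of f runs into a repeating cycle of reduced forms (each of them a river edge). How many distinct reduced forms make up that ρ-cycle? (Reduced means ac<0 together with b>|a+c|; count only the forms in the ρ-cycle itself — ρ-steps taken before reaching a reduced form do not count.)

D = 105, ⌊√D⌋ = 10
river: ρ → (-5,5,4)
river: ρ → (4,3,-6)
river: ρ → (-6,9,1)
river: ρ → (1,9,-6)
river: ρ → (-6,3,4)
river: ρ → (4,5,-5)
ρ-cycle length = 6 (tail of 0 descent steps not counted)

6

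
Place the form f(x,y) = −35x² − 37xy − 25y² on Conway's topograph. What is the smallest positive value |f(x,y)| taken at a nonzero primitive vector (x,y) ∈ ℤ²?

translate: b→-33 (≡37 mod 70), so (35,37,25)→(35,-33,23)
flip: (35,-33,23)→(23,33,35)
translate: b→-13 (≡33 mod 46), so (23,33,35)→(23,-13,25)
reduced (well bottom): (23,-13,25) with a≤c, −a<b≤a
well minimum |f| = |-23| = 23 (negative-definite)

23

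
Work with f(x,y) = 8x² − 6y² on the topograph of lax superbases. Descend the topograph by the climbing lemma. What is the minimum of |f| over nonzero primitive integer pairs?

descent: ρ → (-6,12,2)  [lands on river]
river: ρ → (2,12,-6)
closes: descent 1, river 2
min |a| on river = 2

2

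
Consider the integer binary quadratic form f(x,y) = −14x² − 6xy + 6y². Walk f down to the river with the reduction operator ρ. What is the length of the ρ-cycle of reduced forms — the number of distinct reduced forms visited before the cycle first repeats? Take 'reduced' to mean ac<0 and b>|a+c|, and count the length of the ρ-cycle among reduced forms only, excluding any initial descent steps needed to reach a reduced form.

D = 372, ⌊√D⌋ = 19
descent: ρ → (6,18,-2)  [lands on river]
river: ρ → (-2,18,6)
ρ-cycle length = 2 (tail of 1 descent step not counted)

2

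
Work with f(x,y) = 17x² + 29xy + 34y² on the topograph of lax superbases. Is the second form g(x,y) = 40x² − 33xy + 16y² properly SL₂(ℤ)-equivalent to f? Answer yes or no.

D₁ = -1471, D₂ = -1471
f: translate: b→-5 (≡29 mod 34), so (17,29,34)→(17,-5,22)
f: reduced (well bottom): (17,-5,22) with a≤c, −a<b≤a
g: flip: (40,-33,16)→(16,33,40)
g: translate: b→1 (≡33 mod 32), so (16,33,40)→(16,1,23)
g: reduced (well bottom): (16,1,23) with a≤c, −a<b≤a
reduced forms (17, -5, 22) vs (16, 1, 23) ⇒ inequivalent

no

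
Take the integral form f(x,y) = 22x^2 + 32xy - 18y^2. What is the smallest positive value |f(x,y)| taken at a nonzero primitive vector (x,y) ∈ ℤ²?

river: ρ → (-18,40,14)
river: ρ → (14,44,-12)
river: ρ → (-12,28,38)
river: ρ → (38,48,-2)
river: ρ → (-2,48,38)
river: ρ → (38,28,-12)
river: ρ → (-12,44,14)
river: ρ → (14,40,-18)
river: ρ → (-18,32,22)
river: ρ → (22,12,-28)
river: ρ → (-28,44,6)
river: ρ → (6,40,-42)
river: ρ → (-42,44,4)
river: ρ → (4,44,-42)
river: ρ → (-42,40,6)
river: ρ → (6,44,-28)
river: ρ → (-28,12,22)
river: ρ → (22,32,-18)
closes: descent 0, river 18
min |a| on river = 2

2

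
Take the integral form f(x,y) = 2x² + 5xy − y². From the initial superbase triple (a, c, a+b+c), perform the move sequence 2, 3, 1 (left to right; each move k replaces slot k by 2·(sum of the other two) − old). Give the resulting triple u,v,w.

start (2,-1,6) = (f(1,0),f(0,1),f(1,1))
replace slot 2: 2·(2+6) − (-1) = 17 → (2,17,6)
replace slot 3: 2·(2+17) − 6 = 32 → (2,17,32)
replace slot 1: 2·(17+32) − 2 = 96 → (96,17,32)

96,17,32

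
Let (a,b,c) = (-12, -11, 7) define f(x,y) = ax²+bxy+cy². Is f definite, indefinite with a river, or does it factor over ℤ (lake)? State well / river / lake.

D = b²−4ac = (-11)² − 4·(-12)·7 = 457
D > 0 non-square ⇒ indefinite ⇒ periodic river

river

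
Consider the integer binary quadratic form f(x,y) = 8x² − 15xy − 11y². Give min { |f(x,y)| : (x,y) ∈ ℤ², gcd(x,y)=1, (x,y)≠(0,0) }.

descent: ρ → (-11,15,8)  [lands on river]
river: ρ → (8,17,-9)
river: ρ → (-9,19,6)
river: ρ → (6,17,-12)
river: ρ → (-12,7,11)
river: ρ → (11,15,-8)
river: ρ → (-8,17,9)
river: ρ → (9,19,-6)
river: ρ → (-6,17,12)
river: ρ → (12,7,-11)
closes: descent 1, river 10
min |a| on river = 6

6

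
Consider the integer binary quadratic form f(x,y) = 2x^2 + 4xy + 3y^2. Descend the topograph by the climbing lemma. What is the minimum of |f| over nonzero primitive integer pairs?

translate: b→0 (≡4 mod 4), so (2,4,3)→(2,0,1)
flip: (2,0,1)→(1,0,2)
reduced (well bottom): (1,0,2) with a≤c, −a<b≤a
well minimum = a = 1

1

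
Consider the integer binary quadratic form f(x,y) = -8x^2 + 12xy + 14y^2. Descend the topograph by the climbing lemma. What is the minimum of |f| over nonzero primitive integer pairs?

river: ρ → (14,16,-6)
river: ρ → (-6,20,8)
river: ρ → (8,12,-14)
river: ρ → (-14,16,6)
river: ρ → (6,20,-8)
river: ρ → (-8,12,14)
closes: descent 0, river 6
min |a| on river = 6

6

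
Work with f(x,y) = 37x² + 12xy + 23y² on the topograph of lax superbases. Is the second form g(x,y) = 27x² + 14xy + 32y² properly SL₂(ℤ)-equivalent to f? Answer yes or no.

D₁ = -3260, D₂ = -3260
f: flip: (37,12,23)→(23,-12,37)
f: reduced (well bottom): (23,-12,37) with a≤c, −a<b≤a
g: reduced (well bottom): (27,14,32) with a≤c, −a<b≤a
reduced forms (23, -12, 37) vs (27, 14, 32) ⇒ inequivalent

no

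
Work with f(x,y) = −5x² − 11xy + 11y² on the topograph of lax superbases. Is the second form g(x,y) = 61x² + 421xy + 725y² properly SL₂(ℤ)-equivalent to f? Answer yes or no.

D₁ = 341, D₂ = 341
river cycle of f (length 6): (11, 11, -5), (-5, 9, 13), (13, 17, -1), (-1, 17, 13), (13, 9, -5), (-5, 11, 11)
river cycle of g (length 6): (11, 11, -5), (-5, 9, 13), (13, 17, -1), (-1, 17, 13), (13, 9, -5), (-5, 11, 11)
cycles coincide ⇒ equivalent

yes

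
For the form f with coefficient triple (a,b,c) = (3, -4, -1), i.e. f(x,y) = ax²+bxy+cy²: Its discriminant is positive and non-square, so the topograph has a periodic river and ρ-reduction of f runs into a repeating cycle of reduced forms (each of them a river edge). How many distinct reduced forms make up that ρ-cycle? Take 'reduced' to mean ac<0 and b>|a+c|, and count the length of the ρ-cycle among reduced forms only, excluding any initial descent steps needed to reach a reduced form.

D = 28, ⌊√D⌋ = 5
descent: ρ → (-1,4,3)  [lands on river]
river: ρ → (3,2,-2)
river: ρ → (-2,2,3)
river: ρ → (3,4,-1)
ρ-cycle length = 4 (tail of 1 descent step not counted)

4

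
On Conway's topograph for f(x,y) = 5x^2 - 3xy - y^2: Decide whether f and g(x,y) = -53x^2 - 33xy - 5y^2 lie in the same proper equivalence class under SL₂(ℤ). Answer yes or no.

D₁ = 29, D₂ = 29
river cycle of f (length 2): (-1, 5, 1), (1, 5, -1)
river cycle of g (length 2): (1, 5, -1), (-1, 5, 1)
cycles coincide ⇒ equivalent

yes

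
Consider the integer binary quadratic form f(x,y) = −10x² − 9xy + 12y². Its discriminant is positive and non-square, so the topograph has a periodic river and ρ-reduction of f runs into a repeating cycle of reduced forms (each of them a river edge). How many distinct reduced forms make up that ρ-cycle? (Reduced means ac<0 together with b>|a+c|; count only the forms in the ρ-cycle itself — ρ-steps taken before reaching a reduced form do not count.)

D = 561, ⌊√D⌋ = 23
descent: ρ → (12,9,-10)  [lands on river]
river: ρ → (-10,11,11)
river: ρ → (11,11,-10)
river: ρ → (-10,9,12)
river: ρ → (12,15,-7)
river: ρ → (-7,13,14)
river: ρ → (14,15,-6)
river: ρ → (-6,21,5)
river: ρ → (5,19,-10)
river: ρ → (-10,21,3)
river: ρ → (3,21,-10)
river: ρ → (-10,19,5)
river: ρ → (5,21,-6)
river: ρ → (-6,15,14)
river: ρ → (14,13,-7)
river: ρ → (-7,15,12)
ρ-cycle length = 16 (tail of 1 descent step not counted)

16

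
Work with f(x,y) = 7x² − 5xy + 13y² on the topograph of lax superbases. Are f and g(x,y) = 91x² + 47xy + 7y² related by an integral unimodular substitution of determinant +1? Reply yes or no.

D₁ = -339, D₂ = -339
f: reduced (well bottom): (7,-5,13) with a≤c, −a<b≤a
g: flip: (91,47,7)→(7,-47,91)
g: translate: b→-5 (≡-47 mod 14), so (7,-47,91)→(7,-5,13)
g: reduced (well bottom): (7,-5,13) with a≤c, −a<b≤a
reduced forms (7, -5, 13) vs (7, -5, 13) ⇒ equivalent

yes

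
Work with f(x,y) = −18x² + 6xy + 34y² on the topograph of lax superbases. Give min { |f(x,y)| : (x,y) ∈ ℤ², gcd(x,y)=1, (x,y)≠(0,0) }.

descent: ρ → (34,-6,-18)
descent: ρ → (-18,42,10)  [lands on river]
river: ρ → (10,38,-26)
river: ρ → (-26,14,22)
river: ρ → (22,30,-18)
closes: descent 2, river 4
min |a| on river = 10

10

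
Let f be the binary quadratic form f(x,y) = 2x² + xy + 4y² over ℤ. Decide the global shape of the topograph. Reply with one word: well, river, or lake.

D = b²−4ac = 1² − 4·2·4 = -31
D < 0 ⇒ definite ⇒ every region one sign ⇒ single well

well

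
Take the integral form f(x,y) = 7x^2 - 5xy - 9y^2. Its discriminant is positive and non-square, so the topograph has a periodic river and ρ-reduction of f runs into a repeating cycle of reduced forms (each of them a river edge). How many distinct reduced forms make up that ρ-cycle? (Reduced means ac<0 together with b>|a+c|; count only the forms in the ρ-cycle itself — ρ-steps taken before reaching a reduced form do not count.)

D = 277, ⌊√D⌋ = 16
descent: ρ → (-9,5,7)  [lands on river]
river: ρ → (7,9,-7)
river: ρ → (-7,5,9)
river: ρ → (9,13,-3)
river: ρ → (-3,11,13)
river: ρ → (13,15,-1)
river: ρ → (-1,15,13)
river: ρ → (13,11,-3)
river: ρ → (-3,13,9)
river: ρ → (9,5,-7)
river: ρ → (-7,9,7)
river: ρ → (7,5,-9)
river: ρ → (-9,13,3)
river: ρ → (3,11,-13)
river: ρ → (-13,15,1)
river: ρ → (1,15,-13)
river: ρ → (-13,11,3)
river: ρ → (3,13,-9)
ρ-cycle length = 18 (tail of 1 descent step not counted)

18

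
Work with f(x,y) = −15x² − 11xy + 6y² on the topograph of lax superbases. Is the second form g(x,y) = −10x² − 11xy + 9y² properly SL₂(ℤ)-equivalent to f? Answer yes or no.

D₁ = 481, D₂ = 481
river cycle of f (length 26): (6, 11, -15), (-15, 19, 2), (2, 21, -5), (-5, 19, 6), (6, 17, -8), (-8, 15, 8), (8, 17, -6), (-6, 19, 5), (5, 21, -2), (-2, 19, 15), … (16 more)
river cycle of g (length 30): (9, 11, -10), (-10, 9, 10), (10, 11, -9), (-9, 7, 12), (12, 17, -4), (-4, 15, 16), (16, 17, -3), (-3, 19, 10), (10, 21, -1), (-1, 21, 10), … (20 more)
cycles differ ⇒ inequivalent

no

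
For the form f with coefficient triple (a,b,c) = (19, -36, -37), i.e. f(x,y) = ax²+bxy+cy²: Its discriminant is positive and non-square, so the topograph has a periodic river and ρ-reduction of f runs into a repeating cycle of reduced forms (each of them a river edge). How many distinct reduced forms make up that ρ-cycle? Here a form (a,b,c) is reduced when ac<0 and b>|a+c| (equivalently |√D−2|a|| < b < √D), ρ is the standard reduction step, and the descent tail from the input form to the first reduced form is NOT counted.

D = 4108, ⌊√D⌋ = 64
descent: ρ → (-37,36,19)  [lands on river]
river: ρ → (19,40,-33)
river: ρ → (-33,26,26)
river: ρ → (26,26,-33)
river: ρ → (-33,40,19)
river: ρ → (19,36,-37)
river: ρ → (-37,38,18)
river: ρ → (18,34,-41)
river: ρ → (-41,48,11)
river: ρ → (11,62,-6)
river: ρ → (-6,58,31)
river: ρ → (31,4,-33)
river: ρ → (-33,62,2)
river: ρ → (2,62,-33)
river: ρ → (-33,4,31)
river: ρ → (31,58,-6)
river: ρ → (-6,62,11)
river: ρ → (11,48,-41)
river: ρ → (-41,34,18)
river: ρ → (18,38,-37)
ρ-cycle length = 20 (tail of 1 descent step not counted)

20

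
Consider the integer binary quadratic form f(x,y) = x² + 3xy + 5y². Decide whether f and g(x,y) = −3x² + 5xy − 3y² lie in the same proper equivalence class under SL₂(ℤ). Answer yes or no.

D₁ = -11, D₂ = -11
f: translate: b→1 (≡3 mod 2), so (1,3,5)→(1,1,3)
f: reduced (well bottom): (1,1,3) with a≤c, −a<b≤a
g is negative-definite; reduce −g:
−g: translate: b→1 (≡-5 mod 6), so (3,-5,3)→(3,1,1)
−g: flip: (3,1,1)→(1,-1,3)
−g: translate: b→1 (≡-1 mod 2), so (1,-1,3)→(1,1,3)
−g: reduced (well bottom): (1,1,3) with a≤c, −a<b≤a
flip sign back: reduced form of g is (-1,-1,-3)
reduced forms (1, 1, 3) vs (-1, -1, -3) ⇒ inequivalent

no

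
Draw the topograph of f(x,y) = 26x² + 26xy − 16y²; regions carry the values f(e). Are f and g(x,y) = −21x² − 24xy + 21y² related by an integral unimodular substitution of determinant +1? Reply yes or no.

D₁ = 2340, D₂ = 2340
river cycle of f (length 10): (-16, 38, 14), (14, 46, -4), (-4, 42, 36), (36, 30, -10), (-10, 30, 36), (36, 42, -4), (-4, 46, 14), (14, 38, -16), (-16, 26, 26), (26, 26, -16)
river cycle of g (length 10): (21, 24, -21), (-21, 18, 24), (24, 30, -15), (-15, 30, 24), (24, 18, -21), (-21, 24, 21), (21, 18, -24), (-24, 30, 15), (15, 30, -24), (-24, 18, 21)
cycles differ ⇒ inequivalent

no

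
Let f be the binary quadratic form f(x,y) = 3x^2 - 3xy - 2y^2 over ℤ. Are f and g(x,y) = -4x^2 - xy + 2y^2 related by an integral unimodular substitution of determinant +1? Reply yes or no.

D₁ = 33, D₂ = 33
river cycle of f (length 4): (-2, 3, 3), (3, 3, -2), (-2, 5, 1), (1, 5, -2)
river cycle of g (length 4): (2, 5, -1), (-1, 5, 2), (2, 3, -3), (-3, 3, 2)
cycles differ ⇒ inequivalent

no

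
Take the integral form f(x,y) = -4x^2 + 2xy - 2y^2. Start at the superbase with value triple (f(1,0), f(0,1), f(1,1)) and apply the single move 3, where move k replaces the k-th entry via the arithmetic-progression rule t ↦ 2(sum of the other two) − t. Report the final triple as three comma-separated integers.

start (-4,-2,-4) = (f(1,0),f(0,1),f(1,1))
replace slot 3: 2·((-4)+(-2)) − (-4) = -8 → (-4,-2,-8)

-4,-2,-8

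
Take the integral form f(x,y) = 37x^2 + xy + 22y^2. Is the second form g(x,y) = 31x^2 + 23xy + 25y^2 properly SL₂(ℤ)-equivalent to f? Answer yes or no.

D₁ = -3255, D₂ = -2571
discriminants differ ⇒ not SL₂(ℤ)-equivalent

no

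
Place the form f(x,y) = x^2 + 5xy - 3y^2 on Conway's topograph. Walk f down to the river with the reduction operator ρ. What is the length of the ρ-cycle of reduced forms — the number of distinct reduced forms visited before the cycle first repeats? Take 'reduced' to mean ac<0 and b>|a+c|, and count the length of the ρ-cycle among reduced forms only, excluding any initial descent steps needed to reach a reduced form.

D = 37, ⌊√D⌋ = 6
river: ρ → (-3,1,3)
river: ρ → (3,5,-1)
river: ρ → (-1,5,3)
river: ρ → (3,1,-3)
river: ρ → (-3,5,1)
river: ρ → (1,5,-3)
ρ-cycle length = 6 (tail of 0 descent steps not counted)

6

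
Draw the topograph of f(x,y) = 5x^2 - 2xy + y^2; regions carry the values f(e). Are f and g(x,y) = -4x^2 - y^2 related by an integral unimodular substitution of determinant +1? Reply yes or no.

D₁ = -16, D₂ = -16
f: flip: (5,-2,1)→(1,2,5)
f: translate: b→0 (≡2 mod 2), so (1,2,5)→(1,0,4)
f: reduced (well bottom): (1,0,4) with a≤c, −a<b≤a
g is negative-definite; reduce −g:
−g: flip: (4,0,1)→(1,0,4)
−g: reduced (well bottom): (1,0,4) with a≤c, −a<b≤a
flip sign back: reduced form of g is (-1,0,-4)
reduced forms (1, 0, 4) vs (-1, 0, -4) ⇒ inequivalent

no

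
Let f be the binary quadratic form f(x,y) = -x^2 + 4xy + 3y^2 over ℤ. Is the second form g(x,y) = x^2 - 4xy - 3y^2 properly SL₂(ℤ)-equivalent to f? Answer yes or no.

D₁ = 28, D₂ = 28
river cycle of f (length 4): (3, 2, -2), (-2, 2, 3), (3, 4, -1), (-1, 4, 3)
river cycle of g (length 4): (-3, 4, 1), (1, 4, -3), (-3, 2, 2), (2, 2, -3)
cycles differ ⇒ inequivalent

no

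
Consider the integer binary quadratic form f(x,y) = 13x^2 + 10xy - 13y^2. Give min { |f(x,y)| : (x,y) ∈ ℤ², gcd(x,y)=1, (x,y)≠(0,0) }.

river: ρ → (-13,16,10)
river: ρ → (10,24,-5)
river: ρ → (-5,26,5)
river: ρ → (5,24,-10)
river: ρ → (-10,16,13)
river: ρ → (13,10,-13)
closes: descent 0, river 6
min |a| on river = 5

5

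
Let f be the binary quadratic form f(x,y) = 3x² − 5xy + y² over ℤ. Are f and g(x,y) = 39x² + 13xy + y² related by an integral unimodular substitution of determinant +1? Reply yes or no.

D₁ = 13, D₂ = 13
river cycle of f (length 2): (1, 3, -1), (-1, 3, 1)
river cycle of g (length 2): (1, 3, -1), (-1, 3, 1)
cycles coincide ⇒ equivalent

yes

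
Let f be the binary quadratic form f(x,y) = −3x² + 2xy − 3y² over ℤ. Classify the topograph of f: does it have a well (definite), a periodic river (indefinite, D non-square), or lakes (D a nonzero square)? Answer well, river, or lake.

D = b²−4ac = 2² − 4·(-3)·(-3) = -32
D < 0 ⇒ definite ⇒ every region one sign ⇒ single well

well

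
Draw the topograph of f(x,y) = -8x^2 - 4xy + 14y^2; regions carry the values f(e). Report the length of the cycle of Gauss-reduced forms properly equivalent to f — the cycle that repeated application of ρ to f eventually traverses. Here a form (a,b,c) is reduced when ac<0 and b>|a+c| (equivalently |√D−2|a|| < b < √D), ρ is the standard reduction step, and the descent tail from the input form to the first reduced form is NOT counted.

D = 464, ⌊√D⌋ = 21
descent: ρ → (14,4,-8)
descent: ρ → (-8,12,10)  [lands on river]
river: ρ → (10,8,-10)
river: ρ → (-10,12,8)
river: ρ → (8,20,-2)
river: ρ → (-2,20,8)
river: ρ → (8,12,-10)
river: ρ → (-10,8,10)
river: ρ → (10,12,-8)
river: ρ → (-8,20,2)
river: ρ → (2,20,-8)
ρ-cycle length = 10 (tail of 2 descent steps not counted)

10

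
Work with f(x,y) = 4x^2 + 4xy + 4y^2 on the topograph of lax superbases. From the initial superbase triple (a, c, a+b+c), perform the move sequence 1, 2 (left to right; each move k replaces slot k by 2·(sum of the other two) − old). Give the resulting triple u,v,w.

start (4,4,12) = (f(1,0),f(0,1),f(1,1))
replace slot 1: 2·(4+12) − 4 = 28 → (28,4,12)
replace slot 2: 2·(28+12) − 4 = 76 → (28,76,12)

28,76,12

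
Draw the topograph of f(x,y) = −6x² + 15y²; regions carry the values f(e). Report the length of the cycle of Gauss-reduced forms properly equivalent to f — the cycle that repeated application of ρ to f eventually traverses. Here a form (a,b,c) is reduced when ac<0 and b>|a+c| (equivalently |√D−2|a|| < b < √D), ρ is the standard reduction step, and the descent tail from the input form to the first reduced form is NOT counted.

D = 360, ⌊√D⌋ = 18
descent: ρ → (15,0,-6)
descent: ρ → (-6,12,9)  [lands on river]
river: ρ → (9,6,-9)
river: ρ → (-9,12,6)
river: ρ → (6,12,-9)
river: ρ → (-9,6,9)
river: ρ → (9,12,-6)
ρ-cycle length = 6 (tail of 2 descent steps not counted)

6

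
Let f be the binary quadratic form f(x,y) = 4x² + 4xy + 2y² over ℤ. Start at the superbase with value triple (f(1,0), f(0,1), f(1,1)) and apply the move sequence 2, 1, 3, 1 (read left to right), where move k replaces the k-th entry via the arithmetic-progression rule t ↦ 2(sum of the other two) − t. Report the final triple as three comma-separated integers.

start (4,2,10) = (f(1,0),f(0,1),f(1,1))
replace slot 2: 2·(4+10) − 2 = 26 → (4,26,10)
replace slot 1: 2·(26+10) − 4 = 68 → (68,26,10)
replace slot 3: 2·(68+26) − 10 = 178 → (68,26,178)
replace slot 1: 2·(26+178) − 68 = 340 → (340,26,178)

340,26,178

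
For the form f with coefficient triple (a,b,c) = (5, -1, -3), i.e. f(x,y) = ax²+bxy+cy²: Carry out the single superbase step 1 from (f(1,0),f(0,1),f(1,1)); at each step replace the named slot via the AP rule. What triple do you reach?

start (5,-3,1) = (f(1,0),f(0,1),f(1,1))
replace slot 1: 2·((-3)+1) − 5 = -9 → (-9,-3,1)

-9,-3,1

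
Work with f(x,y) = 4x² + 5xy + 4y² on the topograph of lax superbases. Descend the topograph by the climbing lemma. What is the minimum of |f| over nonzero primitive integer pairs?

translate: b→-3 (≡5 mod 8), so (4,5,4)→(4,-3,3)
flip: (4,-3,3)→(3,3,4)
reduced (well bottom): (3,3,4) with a≤c, −a<b≤a
well minimum = a = 3

3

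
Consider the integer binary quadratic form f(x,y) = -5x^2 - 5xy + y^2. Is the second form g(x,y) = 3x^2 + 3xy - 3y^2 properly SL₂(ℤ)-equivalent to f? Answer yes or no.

D₁ = 45, D₂ = 45
river cycle of f (length 2): (1, 5, -5), (-5, 5, 1)
river cycle of g (length 2): (-3, 3, 3), (3, 3, -3)
cycles differ ⇒ inequivalent

no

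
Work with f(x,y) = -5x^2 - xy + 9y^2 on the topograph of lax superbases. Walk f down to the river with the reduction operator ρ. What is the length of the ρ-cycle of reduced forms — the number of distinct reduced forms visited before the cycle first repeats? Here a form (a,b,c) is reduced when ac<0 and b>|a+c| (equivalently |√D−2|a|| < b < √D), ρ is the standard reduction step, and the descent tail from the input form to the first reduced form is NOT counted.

D = 181, ⌊√D⌋ = 13
descent: ρ → (9,1,-5)
descent: ρ → (-5,9,5)  [lands on river]
river: ρ → (5,11,-3)
river: ρ → (-3,13,1)
river: ρ → (1,13,-3)
river: ρ → (-3,11,5)
river: ρ → (5,9,-5)
river: ρ → (-5,11,3)
river: ρ → (3,13,-1)
river: ρ → (-1,13,3)
river: ρ → (3,11,-5)
ρ-cycle length = 10 (tail of 2 descent steps not counted)

10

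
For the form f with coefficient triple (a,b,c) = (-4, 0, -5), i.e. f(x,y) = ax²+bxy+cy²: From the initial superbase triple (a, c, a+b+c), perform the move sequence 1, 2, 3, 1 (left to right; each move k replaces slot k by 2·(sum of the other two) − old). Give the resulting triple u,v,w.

start (-4,-5,-9) = (f(1,0),f(0,1),f(1,1))
replace slot 1: 2·((-5)+(-9)) − (-4) = -24 → (-24,-5,-9)
replace slot 2: 2·((-24)+(-9)) − (-5) = -61 → (-24,-61,-9)
replace slot 3: 2·((-24)+(-61)) − (-9) = -161 → (-24,-61,-161)
replace slot 1: 2·((-61)+(-161)) − (-24) = -420 → (-420,-61,-161)

-420,-61,-161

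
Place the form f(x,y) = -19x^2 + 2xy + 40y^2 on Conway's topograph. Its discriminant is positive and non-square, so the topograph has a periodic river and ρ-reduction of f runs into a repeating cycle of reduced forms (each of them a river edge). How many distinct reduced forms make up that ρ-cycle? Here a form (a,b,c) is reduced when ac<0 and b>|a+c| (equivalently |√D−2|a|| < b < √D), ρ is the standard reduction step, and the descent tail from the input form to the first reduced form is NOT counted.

D = 3044, ⌊√D⌋ = 55
descent: ρ → (40,-2,-19)
descent: ρ → (-19,40,19)  [lands on river]
river: ρ → (19,36,-23)
river: ρ → (-23,10,32)
river: ρ → (32,54,-1)
river: ρ → (-1,54,32)
river: ρ → (32,10,-23)
river: ρ → (-23,36,19)
river: ρ → (19,40,-19)
river: ρ → (-19,36,23)
river: ρ → (23,10,-32)
river: ρ → (-32,54,1)
river: ρ → (1,54,-32)
river: ρ → (-32,10,23)
river: ρ → (23,36,-19)
ρ-cycle length = 14 (tail of 2 descent steps not counted)

14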